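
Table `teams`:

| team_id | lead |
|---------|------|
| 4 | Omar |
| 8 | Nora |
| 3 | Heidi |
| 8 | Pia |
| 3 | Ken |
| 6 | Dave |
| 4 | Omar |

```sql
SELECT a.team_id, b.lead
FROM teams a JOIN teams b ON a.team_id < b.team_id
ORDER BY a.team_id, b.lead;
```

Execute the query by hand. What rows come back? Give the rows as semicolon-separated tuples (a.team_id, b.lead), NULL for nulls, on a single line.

INNER JOIN keeps only pairs where the ON condition holds.
Matching on a.team_id < b.team_id.
- a row (team_id=4): matches 3 b row(s) → 3 output row(s).
- a row (team_id=8): no match → dropped.
- a row (team_id=3): matches 5 b row(s) → 5 output row(s).
- a row (team_id=8): no match → dropped.
- a row (team_id=3): matches 5 b row(s) → 5 output row(s).
- a row (team_id=6): matches 2 b row(s) → 2 output row(s).
- a row (team_id=4): matches 3 b row(s) → 3 output row(s).

(3, Dave); (3, Dave); (3, Nora); (3, Nora); (3, Omar); (3, Omar); (3, Omar); (3, Omar); (3, Pia); (3, Pia); (4, Dave); (4, Dave); (4, Nora); (4, Nora); (4, Pia); (4, Pia); (6, Nora); (6, Pia)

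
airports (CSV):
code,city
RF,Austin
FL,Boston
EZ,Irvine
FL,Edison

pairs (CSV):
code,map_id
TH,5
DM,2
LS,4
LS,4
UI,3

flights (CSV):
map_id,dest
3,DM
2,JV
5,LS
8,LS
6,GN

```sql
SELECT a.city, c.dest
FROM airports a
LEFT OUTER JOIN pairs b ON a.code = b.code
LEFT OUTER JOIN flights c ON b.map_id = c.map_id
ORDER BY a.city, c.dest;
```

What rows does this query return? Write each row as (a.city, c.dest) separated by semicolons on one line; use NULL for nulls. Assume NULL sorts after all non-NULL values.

(Austin, NULL); (Boston, NULL); (Edison, NULL); (Irvine, NULL)

Evaluate left to right. First `airports a LEFT JOIN pairs b` on code: 4 row(s).
Then LEFT JOIN `flights c` on map_id: each of those 4 rows is kept; rows whose b.map_id has no match in c get NULL for c's columns.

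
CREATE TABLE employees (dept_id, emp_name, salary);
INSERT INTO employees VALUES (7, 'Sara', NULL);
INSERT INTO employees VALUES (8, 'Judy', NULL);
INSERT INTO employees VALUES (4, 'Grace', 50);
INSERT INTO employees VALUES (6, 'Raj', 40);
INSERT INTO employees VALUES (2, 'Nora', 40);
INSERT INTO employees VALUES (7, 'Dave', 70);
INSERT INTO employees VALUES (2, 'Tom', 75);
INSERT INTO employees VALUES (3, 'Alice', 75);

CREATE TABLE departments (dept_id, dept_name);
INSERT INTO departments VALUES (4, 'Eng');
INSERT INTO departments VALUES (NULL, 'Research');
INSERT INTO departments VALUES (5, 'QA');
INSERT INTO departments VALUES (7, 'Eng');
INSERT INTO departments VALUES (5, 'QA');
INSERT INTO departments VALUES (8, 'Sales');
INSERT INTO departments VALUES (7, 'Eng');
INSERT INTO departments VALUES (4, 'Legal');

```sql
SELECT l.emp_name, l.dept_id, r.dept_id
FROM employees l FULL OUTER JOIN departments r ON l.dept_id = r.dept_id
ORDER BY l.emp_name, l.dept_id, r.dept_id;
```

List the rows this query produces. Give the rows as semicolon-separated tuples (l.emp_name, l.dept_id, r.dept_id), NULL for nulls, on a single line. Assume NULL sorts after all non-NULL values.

(Alice, 3, NULL); (Dave, 7, 7); (Dave, 7, 7); (Grace, 4, 4); (Grace, 4, 4); (Judy, 8, 8); (Nora, 2, NULL); (Raj, 6, NULL); (Sara, 7, 7); (Sara, 7, 7); (Tom, 2, NULL); (NULL, NULL, 5); (NULL, NULL, 5); (NULL, NULL, NULL)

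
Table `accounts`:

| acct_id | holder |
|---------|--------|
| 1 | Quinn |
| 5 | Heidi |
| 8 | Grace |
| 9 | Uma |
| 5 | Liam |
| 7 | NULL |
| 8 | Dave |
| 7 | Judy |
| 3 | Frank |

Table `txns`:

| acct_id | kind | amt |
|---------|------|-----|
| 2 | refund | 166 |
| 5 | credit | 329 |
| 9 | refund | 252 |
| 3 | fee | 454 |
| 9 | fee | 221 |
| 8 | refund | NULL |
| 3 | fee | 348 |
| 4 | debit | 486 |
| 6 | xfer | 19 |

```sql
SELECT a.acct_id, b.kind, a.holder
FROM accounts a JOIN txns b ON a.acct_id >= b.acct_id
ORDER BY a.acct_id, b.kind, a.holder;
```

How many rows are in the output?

INNER JOIN keeps only pairs where the ON condition holds.
Matching on a.acct_id >= b.acct_id.
Matched pairs: 48.
Total: 48 rows.

48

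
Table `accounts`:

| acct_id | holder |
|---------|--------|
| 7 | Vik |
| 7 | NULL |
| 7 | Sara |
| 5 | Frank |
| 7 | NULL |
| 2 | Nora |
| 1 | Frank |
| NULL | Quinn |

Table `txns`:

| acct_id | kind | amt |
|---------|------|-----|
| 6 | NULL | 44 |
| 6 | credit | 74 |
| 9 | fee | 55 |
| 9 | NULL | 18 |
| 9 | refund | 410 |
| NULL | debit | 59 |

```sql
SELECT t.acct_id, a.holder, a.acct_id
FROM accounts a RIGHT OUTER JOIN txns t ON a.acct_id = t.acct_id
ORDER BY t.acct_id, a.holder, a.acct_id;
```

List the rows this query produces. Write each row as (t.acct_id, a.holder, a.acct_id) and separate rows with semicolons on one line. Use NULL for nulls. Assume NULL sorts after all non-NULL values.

(6, NULL, NULL); (6, NULL, NULL); (9, NULL, NULL); (9, NULL, NULL); (9, NULL, NULL); (NULL, NULL, NULL)

RIGHT JOIN keeps every row from `txns`; unmatched rows get NULL for `accounts`'s columns.
Matching on a.acct_id = t.acct_id. A NULL in a compared column never satisfies the condition.
- a row (acct_id=7): no match.
- a row (acct_id=7): no match.
- a row (acct_id=7): no match.
- a row (acct_id=5): no match.
- a row (acct_id=7): no match.
- a row (acct_id=2): no match.
- a row (acct_id=1): no match.
- a row (acct_id=NULL): no match.
- 6 t row(s) had no a match → kept, a columns NULL.
After projecting and ordering:
t.acct_id | a.holder | a.acct_id
6 | NULL | NULL
6 | NULL | NULL
9 | NULL | NULL
9 | NULL | NULL
9 | NULL | NULL
NULL | NULL | NULL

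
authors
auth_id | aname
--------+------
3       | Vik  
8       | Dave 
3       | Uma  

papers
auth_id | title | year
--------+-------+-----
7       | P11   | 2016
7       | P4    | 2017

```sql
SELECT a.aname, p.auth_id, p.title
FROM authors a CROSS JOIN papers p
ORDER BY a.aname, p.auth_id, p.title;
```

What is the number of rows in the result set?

CROSS JOIN pairs every row of `authors` with every row of `papers`: 3 × 2 = 6 rows.

6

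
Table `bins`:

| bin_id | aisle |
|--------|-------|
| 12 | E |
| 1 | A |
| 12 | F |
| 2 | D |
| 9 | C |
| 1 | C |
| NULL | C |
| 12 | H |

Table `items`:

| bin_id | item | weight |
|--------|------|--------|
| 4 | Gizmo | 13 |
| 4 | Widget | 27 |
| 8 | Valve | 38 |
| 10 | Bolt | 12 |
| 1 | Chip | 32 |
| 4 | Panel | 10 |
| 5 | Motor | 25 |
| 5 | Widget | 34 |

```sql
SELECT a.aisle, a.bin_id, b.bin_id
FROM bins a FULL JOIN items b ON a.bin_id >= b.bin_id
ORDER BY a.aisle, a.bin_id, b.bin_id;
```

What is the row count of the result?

FULL OUTER JOIN keeps every row from both sides; unmatched rows get NULL for the other side's columns.
Matching on a.bin_id >= b.bin_id. A NULL in a compared column never satisfies the condition.
- a row (bin_id=12): matches 8 b row(s) → 8 output row(s).
- a row (bin_id=1): matches 1 b row(s) → 1 output row(s).
- a row (bin_id=12): matches 8 b row(s) → 8 output row(s).
- a row (bin_id=2): matches 1 b row(s) → 1 output row(s).
- a row (bin_id=9): matches 7 b row(s) → 7 output row(s).
- a row (bin_id=1): matches 1 b row(s) → 1 output row(s).
- a row (bin_id=NULL): no match → kept, b columns NULL.
- a row (bin_id=12): matches 8 b row(s) → 8 output row(s).
Total: 34 matched + 1 padded = 35 rows.

35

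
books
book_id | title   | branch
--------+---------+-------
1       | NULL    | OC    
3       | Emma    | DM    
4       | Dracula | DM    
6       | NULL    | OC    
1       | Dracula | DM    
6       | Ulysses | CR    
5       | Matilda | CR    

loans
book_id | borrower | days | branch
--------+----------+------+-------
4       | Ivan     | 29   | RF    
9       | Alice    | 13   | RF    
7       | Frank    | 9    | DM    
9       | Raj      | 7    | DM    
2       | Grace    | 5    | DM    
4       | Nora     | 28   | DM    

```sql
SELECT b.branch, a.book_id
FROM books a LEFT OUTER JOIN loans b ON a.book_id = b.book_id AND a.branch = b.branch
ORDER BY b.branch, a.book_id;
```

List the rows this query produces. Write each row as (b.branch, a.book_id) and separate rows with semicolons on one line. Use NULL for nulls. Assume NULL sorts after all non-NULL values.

LEFT JOIN keeps every row from `books`; unmatched rows get NULL for `loans`'s columns.
Matching on a.book_id = b.book_id AND a.branch = b.branch.
Matched pairs: 1; unmatched a rows kept: 6.

(DM, 4); (NULL, 1); (NULL, 1); (NULL, 3); (NULL, 5); (NULL, 6); (NULL, 6)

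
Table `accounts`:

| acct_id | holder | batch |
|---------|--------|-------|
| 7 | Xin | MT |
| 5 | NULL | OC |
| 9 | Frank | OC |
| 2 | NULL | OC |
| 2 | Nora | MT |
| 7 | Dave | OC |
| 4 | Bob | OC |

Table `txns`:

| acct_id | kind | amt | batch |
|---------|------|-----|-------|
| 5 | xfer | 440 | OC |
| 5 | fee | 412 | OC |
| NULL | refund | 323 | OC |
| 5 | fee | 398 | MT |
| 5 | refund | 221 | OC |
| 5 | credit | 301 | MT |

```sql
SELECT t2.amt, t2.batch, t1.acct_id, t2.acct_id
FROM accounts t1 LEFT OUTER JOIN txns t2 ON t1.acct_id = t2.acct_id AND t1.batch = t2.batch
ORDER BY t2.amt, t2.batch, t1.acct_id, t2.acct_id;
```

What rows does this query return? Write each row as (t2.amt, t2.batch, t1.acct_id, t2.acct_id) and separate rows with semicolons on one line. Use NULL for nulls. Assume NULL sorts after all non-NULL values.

LEFT JOIN keeps every row from `accounts`; unmatched rows get NULL for `txns`'s columns.
Matching on t1.acct_id = t2.acct_id AND t1.batch = t2.batch. A NULL in a compared column never satisfies the condition.
- t1[0] acct_id=7, batch=MT → no match; kept with NULLs on the t2 side.
- t1[1] acct_id=5, batch=OC → 3 match(es) in t2 → 3 row(s).
- t1[2] acct_id=9, batch=OC → no match; kept with NULLs on the t2 side.
- t1[3] acct_id=2, batch=OC → no match; kept with NULLs on the t2 side.
- t1[4] acct_id=2, batch=MT → no match; kept with NULLs on the t2 side.
- t1[5] acct_id=7, batch=OC → no match; kept with NULLs on the t2 side.
- t1[6] acct_id=4, batch=OC → no match; kept with NULLs on the t2 side.
After projecting and ordering:
t2.amt | t2.batch | t1.acct_id | t2.acct_id
221 | OC | 5 | 5
412 | OC | 5 | 5
440 | OC | 5 | 5
NULL | NULL | 2 | NULL
NULL | NULL | 2 | NULL
NULL | NULL | 4 | NULL
NULL | NULL | 7 | NULL
NULL | NULL | 7 | NULL
NULL | NULL | 9 | NULL

(221, OC, 5, 5); (412, OC, 5, 5); (440, OC, 5, 5); (NULL, NULL, 2, NULL); (NULL, NULL, 2, NULL); (NULL, NULL, 4, NULL); (NULL, NULL, 7, NULL); (NULL, NULL, 7, NULL); (NULL, NULL, 9, NULL)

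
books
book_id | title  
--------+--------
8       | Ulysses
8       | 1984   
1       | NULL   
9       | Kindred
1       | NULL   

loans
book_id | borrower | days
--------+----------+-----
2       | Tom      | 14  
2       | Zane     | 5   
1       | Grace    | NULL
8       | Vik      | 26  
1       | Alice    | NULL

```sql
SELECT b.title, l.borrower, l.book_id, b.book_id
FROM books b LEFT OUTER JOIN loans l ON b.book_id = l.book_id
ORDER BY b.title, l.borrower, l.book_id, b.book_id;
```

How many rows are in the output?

7

LEFT JOIN keeps every row from `books`; unmatched rows get NULL for `loans`'s columns.
Matching on b.book_id = l.book_id.
- book_id=8: 1 matching l row(s), so 1 row(s) emitted.
- book_id=8: 1 matching l row(s), so 1 row(s) emitted.
- book_id=1: 2 matching l row(s), so 2 row(s) emitted.
- book_id=9: no l row matches, row kept with l columns NULL.
- book_id=1: 2 matching l row(s), so 2 row(s) emitted.
Total: 6 matched + 1 padded = 7 rows.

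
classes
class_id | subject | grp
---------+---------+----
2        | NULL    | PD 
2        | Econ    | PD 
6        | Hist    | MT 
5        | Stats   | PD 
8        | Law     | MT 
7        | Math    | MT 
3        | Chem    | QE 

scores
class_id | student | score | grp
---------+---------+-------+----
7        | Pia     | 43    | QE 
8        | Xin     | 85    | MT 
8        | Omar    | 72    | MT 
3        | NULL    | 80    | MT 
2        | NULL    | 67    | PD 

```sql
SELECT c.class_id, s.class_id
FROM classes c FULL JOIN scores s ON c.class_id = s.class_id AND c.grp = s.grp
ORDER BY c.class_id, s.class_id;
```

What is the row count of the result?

10

FULL OUTER JOIN keeps every row from both sides; unmatched rows get NULL for the other side's columns.
Matching on c.class_id = s.class_id AND c.grp = s.grp.
- c (class_id=2, grp=PD) pairs with 1 row(s) of s.
- c (class_id=2, grp=PD) pairs with 1 row(s) of s.
- c (class_id=6, grp=MT) has no partner → padded with NULL.
- c (class_id=5, grp=PD) has no partner → padded with NULL.
- c (class_id=8, grp=MT) pairs with 2 row(s) of s.
- c (class_id=7, grp=MT) has no partner → padded with NULL.
- c (class_id=3, grp=QE) has no partner → padded with NULL.
- plus 2 unmatched s row(s), each kept with NULL c columns.
Total: 4 matched + 6 padded = 10 rows.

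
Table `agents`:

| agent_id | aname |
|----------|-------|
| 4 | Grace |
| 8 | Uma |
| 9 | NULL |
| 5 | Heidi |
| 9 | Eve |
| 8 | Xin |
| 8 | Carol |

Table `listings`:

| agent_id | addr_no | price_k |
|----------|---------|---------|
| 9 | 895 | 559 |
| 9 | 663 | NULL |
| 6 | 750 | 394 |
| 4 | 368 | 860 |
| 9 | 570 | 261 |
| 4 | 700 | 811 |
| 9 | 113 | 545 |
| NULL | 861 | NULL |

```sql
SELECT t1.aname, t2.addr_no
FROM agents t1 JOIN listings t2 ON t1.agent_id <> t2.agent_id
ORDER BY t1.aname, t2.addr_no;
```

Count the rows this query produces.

INNER JOIN keeps only pairs where the ON condition holds.
Matching on t1.agent_id <> t2.agent_id. A NULL in a compared column never satisfies the condition.
- t1 row (agent_id=4): matches 5 t2 row(s) → 5 output row(s).
- t1 row (agent_id=8): matches 7 t2 row(s) → 7 output row(s).
- t1 row (agent_id=9): matches 3 t2 row(s) → 3 output row(s).
- t1 row (agent_id=5): matches 7 t2 row(s) → 7 output row(s).
- t1 row (agent_id=9): matches 3 t2 row(s) → 3 output row(s).
- t1 row (agent_id=8): matches 7 t2 row(s) → 7 output row(s).
- t1 row (agent_id=8): matches 7 t2 row(s) → 7 output row(s).
Total: 39 rows.

39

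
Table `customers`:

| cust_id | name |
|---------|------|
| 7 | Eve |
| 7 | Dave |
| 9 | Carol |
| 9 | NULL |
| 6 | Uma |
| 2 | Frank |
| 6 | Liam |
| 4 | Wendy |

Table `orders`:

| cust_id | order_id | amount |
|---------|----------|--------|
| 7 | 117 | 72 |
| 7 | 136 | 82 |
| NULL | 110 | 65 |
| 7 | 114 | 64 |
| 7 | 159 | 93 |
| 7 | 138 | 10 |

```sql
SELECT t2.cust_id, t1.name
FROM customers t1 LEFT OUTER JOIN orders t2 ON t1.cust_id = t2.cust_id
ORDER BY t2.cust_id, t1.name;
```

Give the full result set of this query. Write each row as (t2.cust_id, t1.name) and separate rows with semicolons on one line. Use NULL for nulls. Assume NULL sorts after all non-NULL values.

(7, Dave); (7, Dave); (7, Dave); (7, Dave); (7, Dave); (7, Eve); (7, Eve); (7, Eve); (7, Eve); (7, Eve); (NULL, Carol); (NULL, Frank); (NULL, Liam); (NULL, Uma); (NULL, Wendy); (NULL, NULL)

LEFT JOIN keeps every row from `customers`; unmatched rows get NULL for `orders`'s columns.
Matching on t1.cust_id = t2.cust_id. A NULL in a compared column never satisfies the condition.
- t1 row (cust_id=7): matches 5 t2 row(s) → 5 output row(s).
- t1 row (cust_id=7): matches 5 t2 row(s) → 5 output row(s).
- t1 row (cust_id=9): no match → kept, t2 columns NULL.
- t1 row (cust_id=9): no match → kept, t2 columns NULL.
- t1 row (cust_id=6): no match → kept, t2 columns NULL.
- t1 row (cust_id=2): no match → kept, t2 columns NULL.
- t1 row (cust_id=6): no match → kept, t2 columns NULL.
- t1 row (cust_id=4): no match → kept, t2 columns NULL.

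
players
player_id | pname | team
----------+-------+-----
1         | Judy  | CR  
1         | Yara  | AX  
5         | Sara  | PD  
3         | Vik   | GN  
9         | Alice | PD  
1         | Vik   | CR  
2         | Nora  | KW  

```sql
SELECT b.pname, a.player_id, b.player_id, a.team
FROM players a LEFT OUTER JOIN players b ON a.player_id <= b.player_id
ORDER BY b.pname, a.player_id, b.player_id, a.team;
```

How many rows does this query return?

LEFT JOIN keeps every row from `players a`; unmatched rows get NULL for `players b`'s columns.
Matching on a.player_id <= b.player_id.
- a row (player_id=1): matches 7 b row(s) → 7 output row(s).
- a row (player_id=1): matches 7 b row(s) → 7 output row(s).
- a row (player_id=5): matches 2 b row(s) → 2 output row(s).
- a row (player_id=3): matches 3 b row(s) → 3 output row(s).
- a row (player_id=9): matches 1 b row(s) → 1 output row(s).
- a row (player_id=1): matches 7 b row(s) → 7 output row(s).
- a row (player_id=2): matches 4 b row(s) → 4 output row(s).
Total: 31 rows.

31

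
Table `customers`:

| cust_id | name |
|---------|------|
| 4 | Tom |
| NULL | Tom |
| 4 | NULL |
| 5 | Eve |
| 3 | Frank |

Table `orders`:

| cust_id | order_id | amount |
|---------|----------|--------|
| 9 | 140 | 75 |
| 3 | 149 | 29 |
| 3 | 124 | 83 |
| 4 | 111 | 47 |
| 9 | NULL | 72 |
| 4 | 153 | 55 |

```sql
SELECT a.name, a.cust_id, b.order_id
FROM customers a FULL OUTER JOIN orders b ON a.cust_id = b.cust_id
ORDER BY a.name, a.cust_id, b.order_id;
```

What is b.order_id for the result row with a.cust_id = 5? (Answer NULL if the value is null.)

FULL OUTER JOIN keeps every row from both sides; unmatched rows get NULL for the other side's columns.
Matching on a.cust_id = b.cust_id. A NULL in a compared column never satisfies the condition.
Matched pairs: 6; unmatched a rows kept: 2; unmatched b rows kept: 2.

NULL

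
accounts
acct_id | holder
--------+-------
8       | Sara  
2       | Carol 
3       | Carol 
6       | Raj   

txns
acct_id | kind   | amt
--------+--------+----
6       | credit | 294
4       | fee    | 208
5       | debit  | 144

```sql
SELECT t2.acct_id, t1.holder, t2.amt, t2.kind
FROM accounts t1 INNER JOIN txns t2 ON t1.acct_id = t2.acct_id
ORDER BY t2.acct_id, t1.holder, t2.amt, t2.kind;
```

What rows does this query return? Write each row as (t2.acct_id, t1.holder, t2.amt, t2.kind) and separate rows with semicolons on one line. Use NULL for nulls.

(6, Raj, 294, credit)

INNER JOIN keeps only pairs where the ON condition holds.
Matching on t1.acct_id = t2.acct_id.
Matched pairs: 1.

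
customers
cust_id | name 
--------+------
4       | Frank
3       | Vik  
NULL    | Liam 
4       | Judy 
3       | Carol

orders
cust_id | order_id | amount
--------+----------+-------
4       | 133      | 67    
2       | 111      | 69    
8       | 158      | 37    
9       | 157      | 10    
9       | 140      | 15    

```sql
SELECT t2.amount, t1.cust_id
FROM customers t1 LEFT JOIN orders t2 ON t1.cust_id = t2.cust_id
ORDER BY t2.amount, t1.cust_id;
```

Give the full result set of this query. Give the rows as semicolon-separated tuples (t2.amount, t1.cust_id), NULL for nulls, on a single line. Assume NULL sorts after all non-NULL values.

(67, 4); (67, 4); (NULL, 3); (NULL, 3); (NULL, NULL)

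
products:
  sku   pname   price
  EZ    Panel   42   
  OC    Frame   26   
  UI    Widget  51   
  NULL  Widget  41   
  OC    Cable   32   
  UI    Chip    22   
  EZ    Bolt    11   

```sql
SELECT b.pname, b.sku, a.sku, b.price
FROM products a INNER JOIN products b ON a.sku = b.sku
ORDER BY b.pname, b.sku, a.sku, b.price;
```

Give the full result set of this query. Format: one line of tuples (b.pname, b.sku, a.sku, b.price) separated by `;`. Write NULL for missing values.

INNER JOIN keeps only pairs where the ON condition holds.
Matching on a.sku = b.sku. A NULL in a compared column never satisfies the condition.
- a (sku=EZ) pairs with 2 row(s) of b.
- a (sku=OC) pairs with 2 row(s) of b.
- a (sku=UI) pairs with 2 row(s) of b.
- a (sku=NULL) has no partner → excluded.
- a (sku=OC) pairs with 2 row(s) of b.
- a (sku=UI) pairs with 2 row(s) of b.
- a (sku=EZ) pairs with 2 row(s) of b.

(Bolt, EZ, EZ, 11); (Bolt, EZ, EZ, 11); (Cable, OC, OC, 32); (Cable, OC, OC, 32); (Chip, UI, UI, 22); (Chip, UI, UI, 22); (Frame, OC, OC, 26); (Frame, OC, OC, 26); (Panel, EZ, EZ, 42); (Panel, EZ, EZ, 42); (Widget, UI, UI, 51); (Widget, UI, UI, 51)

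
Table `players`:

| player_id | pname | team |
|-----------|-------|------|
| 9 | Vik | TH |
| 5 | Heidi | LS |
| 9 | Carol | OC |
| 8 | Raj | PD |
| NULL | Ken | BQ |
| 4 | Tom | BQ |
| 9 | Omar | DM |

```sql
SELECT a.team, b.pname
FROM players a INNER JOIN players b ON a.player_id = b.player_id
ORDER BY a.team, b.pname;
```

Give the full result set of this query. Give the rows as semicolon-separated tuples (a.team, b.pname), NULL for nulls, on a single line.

(BQ, Tom); (DM, Carol); (DM, Omar); (DM, Vik); (LS, Heidi); (OC, Carol); (OC, Omar); (OC, Vik); (PD, Raj); (TH, Carol); (TH, Omar); (TH, Vik)

INNER JOIN keeps only pairs where the ON condition holds.
Matching on a.player_id = b.player_id. A NULL in a compared column never satisfies the condition.
- a[0] player_id=9 → 3 match(es) in b → 3 row(s).
- a[1] player_id=5 → 1 match(es) in b → 1 row(s).
- a[2] player_id=9 → 3 match(es) in b → 3 row(s).
- a[3] player_id=8 → 1 match(es) in b → 1 row(s).
- a[4] player_id=NULL → no match; dropped.
- a[5] player_id=4 → 1 match(es) in b → 1 row(s).
- a[6] player_id=9 → 3 match(es) in b → 3 row(s).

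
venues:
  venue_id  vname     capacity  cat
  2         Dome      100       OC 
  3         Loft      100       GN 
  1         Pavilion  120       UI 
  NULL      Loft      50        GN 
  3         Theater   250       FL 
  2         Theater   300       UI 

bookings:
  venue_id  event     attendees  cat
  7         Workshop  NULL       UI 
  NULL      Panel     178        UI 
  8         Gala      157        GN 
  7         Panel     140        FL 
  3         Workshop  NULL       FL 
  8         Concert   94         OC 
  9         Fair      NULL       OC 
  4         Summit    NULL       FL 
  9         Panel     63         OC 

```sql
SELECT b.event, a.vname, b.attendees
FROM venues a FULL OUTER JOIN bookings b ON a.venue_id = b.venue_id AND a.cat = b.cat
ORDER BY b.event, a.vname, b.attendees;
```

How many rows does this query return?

14

FULL OUTER JOIN keeps every row from both sides; unmatched rows get NULL for the other side's columns.
Matching on a.venue_id = b.venue_id AND a.cat = b.cat. A NULL in a compared column never satisfies the condition.
- a[0] venue_id=2, cat=OC → no match; kept with NULLs on the b side.
- a[1] venue_id=3, cat=GN → no match; kept with NULLs on the b side.
- a[2] venue_id=1, cat=UI → no match; kept with NULLs on the b side.
- a[3] venue_id=NULL, cat=GN → no match; kept with NULLs on the b side.
- a[4] venue_id=3, cat=FL → 1 match(es) in b → 1 row(s).
- a[5] venue_id=2, cat=UI → no match; kept with NULLs on the b side.
- plus 8 unmatched b row(s), each kept with NULL a columns.
Total: 1 matched + 13 padded = 14 rows.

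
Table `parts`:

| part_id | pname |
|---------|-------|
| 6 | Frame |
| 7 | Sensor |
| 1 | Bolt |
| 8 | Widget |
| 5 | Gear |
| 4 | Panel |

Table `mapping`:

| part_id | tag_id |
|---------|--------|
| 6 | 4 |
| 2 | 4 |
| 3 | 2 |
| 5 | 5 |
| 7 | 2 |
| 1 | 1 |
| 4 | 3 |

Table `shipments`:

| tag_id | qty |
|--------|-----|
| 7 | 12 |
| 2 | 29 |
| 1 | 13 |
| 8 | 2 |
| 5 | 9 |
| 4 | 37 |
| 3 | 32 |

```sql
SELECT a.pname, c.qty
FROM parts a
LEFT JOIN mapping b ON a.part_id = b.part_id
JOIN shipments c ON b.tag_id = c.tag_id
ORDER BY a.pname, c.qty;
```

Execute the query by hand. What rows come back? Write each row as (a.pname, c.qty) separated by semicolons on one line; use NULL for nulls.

(Bolt, 13); (Frame, 37); (Gear, 9); (Panel, 32); (Sensor, 29)

Joins associate left-to-right: parts LEFT JOIN mapping on part_id gives 6 intermediate row(s).
Then INNER JOIN `shipments c` on tag_id: keep only rows whose b.tag_id appears in c.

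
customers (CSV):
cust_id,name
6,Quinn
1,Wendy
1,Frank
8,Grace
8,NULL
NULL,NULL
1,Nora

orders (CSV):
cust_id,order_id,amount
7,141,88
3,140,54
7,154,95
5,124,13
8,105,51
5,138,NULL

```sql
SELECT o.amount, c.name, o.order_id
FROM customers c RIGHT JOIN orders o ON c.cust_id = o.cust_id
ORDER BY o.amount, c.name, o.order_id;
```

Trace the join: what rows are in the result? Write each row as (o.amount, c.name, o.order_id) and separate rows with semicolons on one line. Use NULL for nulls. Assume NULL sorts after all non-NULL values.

(13, NULL, 124); (51, Grace, 105); (51, NULL, 105); (54, NULL, 140); (88, NULL, 141); (95, NULL, 154); (NULL, NULL, 138)

RIGHT JOIN keeps every row from `orders`; unmatched rows get NULL for `customers`'s columns.
Matching on c.cust_id = o.cust_id. A NULL in a compared column never satisfies the condition.
Matched pairs: 2; unmatched o rows kept: 5.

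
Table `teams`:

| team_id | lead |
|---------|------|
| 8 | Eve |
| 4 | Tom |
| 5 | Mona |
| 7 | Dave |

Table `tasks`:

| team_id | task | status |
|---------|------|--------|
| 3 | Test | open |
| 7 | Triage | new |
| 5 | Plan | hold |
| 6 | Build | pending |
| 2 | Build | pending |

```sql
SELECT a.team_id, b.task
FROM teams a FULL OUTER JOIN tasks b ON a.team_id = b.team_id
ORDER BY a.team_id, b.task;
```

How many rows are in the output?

FULL OUTER JOIN keeps every row from both sides; unmatched rows get NULL for the other side's columns.
Matching on a.team_id = b.team_id.
- team_id=8: no b row matches, row kept with b columns NULL.
- team_id=4: no b row matches, row kept with b columns NULL.
- team_id=5: 1 matching b row(s), so 1 row(s) emitted.
- team_id=7: 1 matching b row(s), so 1 row(s) emitted.
- 3 row(s) from b found no a partner → padded with NULL.
Total: 2 matched + 5 padded = 7 rows.

7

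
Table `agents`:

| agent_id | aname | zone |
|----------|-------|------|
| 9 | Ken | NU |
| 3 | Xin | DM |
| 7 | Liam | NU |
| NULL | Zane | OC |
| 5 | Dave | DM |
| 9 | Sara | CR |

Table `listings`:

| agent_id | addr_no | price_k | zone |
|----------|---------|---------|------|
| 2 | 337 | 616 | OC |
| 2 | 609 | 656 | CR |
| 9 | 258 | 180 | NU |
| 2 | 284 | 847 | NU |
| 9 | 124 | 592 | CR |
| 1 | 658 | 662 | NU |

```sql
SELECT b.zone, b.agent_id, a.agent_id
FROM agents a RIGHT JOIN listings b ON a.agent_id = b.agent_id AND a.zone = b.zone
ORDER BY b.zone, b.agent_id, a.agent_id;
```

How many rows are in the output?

RIGHT JOIN keeps every row from `listings`; unmatched rows get NULL for `agents`'s columns.
Matching on a.agent_id = b.agent_id AND a.zone = b.zone. A NULL in a compared column never satisfies the condition.
Matched pairs: 2; unmatched b rows kept: 4.
Total: 2 matched + 4 padded = 6 rows.

6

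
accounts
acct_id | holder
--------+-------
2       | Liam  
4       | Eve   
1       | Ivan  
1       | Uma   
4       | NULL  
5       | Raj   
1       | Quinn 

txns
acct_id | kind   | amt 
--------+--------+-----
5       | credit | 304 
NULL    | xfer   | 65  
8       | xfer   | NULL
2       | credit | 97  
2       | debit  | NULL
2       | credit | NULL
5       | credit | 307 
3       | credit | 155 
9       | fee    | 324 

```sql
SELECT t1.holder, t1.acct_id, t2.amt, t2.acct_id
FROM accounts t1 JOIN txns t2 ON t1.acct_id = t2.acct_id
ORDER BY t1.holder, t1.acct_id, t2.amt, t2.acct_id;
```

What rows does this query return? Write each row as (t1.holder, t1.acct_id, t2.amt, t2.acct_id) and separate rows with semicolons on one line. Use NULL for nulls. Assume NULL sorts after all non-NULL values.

INNER JOIN keeps only pairs where the ON condition holds.
Matching on t1.acct_id = t2.acct_id. A NULL in a compared column never satisfies the condition.
Matched pairs: 5.

(Liam, 2, 97, 2); (Liam, 2, NULL, 2); (Liam, 2, NULL, 2); (Raj, 5, 304, 5); (Raj, 5, 307, 5)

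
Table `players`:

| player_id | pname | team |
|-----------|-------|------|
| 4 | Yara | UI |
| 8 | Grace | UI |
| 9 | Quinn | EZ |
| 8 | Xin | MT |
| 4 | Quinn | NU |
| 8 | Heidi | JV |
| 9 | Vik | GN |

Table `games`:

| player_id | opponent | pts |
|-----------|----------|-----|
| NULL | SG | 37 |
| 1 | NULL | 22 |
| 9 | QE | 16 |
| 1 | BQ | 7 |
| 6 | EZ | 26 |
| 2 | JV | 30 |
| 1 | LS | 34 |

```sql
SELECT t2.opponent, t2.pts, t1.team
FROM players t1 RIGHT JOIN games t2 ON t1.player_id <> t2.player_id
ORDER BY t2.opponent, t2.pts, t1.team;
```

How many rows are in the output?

41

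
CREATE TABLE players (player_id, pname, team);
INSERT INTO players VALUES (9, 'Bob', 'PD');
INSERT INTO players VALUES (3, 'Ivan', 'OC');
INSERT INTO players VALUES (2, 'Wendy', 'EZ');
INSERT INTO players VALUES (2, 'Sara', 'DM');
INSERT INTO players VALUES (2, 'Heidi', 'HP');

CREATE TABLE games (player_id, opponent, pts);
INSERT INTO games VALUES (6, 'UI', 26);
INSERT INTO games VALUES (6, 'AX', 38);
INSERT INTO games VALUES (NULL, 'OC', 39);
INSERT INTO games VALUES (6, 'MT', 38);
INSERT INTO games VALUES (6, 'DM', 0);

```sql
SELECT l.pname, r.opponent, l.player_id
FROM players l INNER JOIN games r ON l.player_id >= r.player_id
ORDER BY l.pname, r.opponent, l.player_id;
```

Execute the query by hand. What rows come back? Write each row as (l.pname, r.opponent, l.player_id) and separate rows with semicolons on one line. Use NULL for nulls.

(Bob, AX, 9); (Bob, DM, 9); (Bob, MT, 9); (Bob, UI, 9)

INNER JOIN keeps only pairs where the ON condition holds.
Matching on l.player_id >= r.player_id. A NULL in a compared column never satisfies the condition.
- l (player_id=9) pairs with 4 row(s) of r.
- l (player_id=3) has no partner → excluded.
- l (player_id=2) has no partner → excluded.
- l (player_id=2) has no partner → excluded.
- l (player_id=2) has no partner → excluded.
After projecting and ordering:
l.pname | r.opponent | l.player_id
Bob | AX | 9
Bob | DM | 9
Bob | MT | 9
Bob | UI | 9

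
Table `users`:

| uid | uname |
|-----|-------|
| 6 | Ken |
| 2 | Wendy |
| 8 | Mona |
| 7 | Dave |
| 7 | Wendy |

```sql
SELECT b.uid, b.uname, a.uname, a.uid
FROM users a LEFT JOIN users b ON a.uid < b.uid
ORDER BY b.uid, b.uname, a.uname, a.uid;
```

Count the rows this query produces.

LEFT JOIN keeps every row from `users a`; unmatched rows get NULL for `users b`'s columns.
Matching on a.uid < b.uid.
Matched pairs: 9; unmatched a rows kept: 1.
Total: 9 matched + 1 padded = 10 rows.

10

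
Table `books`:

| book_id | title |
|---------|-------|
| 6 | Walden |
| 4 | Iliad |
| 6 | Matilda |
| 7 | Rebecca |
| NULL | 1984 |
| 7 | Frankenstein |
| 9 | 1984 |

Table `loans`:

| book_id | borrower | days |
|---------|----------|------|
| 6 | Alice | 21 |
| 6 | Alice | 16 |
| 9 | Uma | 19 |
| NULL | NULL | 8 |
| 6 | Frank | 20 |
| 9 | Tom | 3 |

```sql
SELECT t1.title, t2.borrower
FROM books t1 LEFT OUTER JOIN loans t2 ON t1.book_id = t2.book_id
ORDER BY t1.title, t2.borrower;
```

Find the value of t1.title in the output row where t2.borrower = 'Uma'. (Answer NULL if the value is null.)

1984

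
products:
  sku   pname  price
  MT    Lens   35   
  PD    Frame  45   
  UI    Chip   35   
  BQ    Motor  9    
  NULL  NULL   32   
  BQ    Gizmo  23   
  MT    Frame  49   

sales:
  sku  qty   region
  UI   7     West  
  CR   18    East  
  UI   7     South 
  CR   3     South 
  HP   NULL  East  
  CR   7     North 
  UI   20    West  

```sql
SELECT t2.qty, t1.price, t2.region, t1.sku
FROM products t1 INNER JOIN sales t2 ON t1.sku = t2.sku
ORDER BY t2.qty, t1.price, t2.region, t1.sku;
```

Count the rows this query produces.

INNER JOIN keeps only pairs where the ON condition holds.
Matching on t1.sku = t2.sku. A NULL in a compared column never satisfies the condition.
- t1 row (sku=MT): no match → dropped.
- t1 row (sku=PD): no match → dropped.
- t1 row (sku=UI): matches 3 t2 row(s) → 3 output row(s).
- t1 row (sku=BQ): no match → dropped.
- t1 row (sku=NULL): no match → dropped.
- t1 row (sku=BQ): no match → dropped.
- t1 row (sku=MT): no match → dropped.
Total: 3 rows.

3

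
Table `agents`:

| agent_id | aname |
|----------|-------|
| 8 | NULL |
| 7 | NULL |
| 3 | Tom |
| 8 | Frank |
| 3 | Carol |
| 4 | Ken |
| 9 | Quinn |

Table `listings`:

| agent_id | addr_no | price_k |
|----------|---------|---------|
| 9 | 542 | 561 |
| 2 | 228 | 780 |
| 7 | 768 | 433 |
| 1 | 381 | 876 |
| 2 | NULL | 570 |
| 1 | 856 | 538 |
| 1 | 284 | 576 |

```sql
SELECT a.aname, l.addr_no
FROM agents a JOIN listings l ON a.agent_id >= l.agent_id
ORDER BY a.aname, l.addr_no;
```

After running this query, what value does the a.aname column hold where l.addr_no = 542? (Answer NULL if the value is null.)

INNER JOIN keeps only pairs where the ON condition holds.
Matching on a.agent_id >= l.agent_id.
- agent_id=8: 6 matching l row(s), so 6 row(s) emitted.
- agent_id=7: 6 matching l row(s), so 6 row(s) emitted.
- agent_id=3: 5 matching l row(s), so 5 row(s) emitted.
- agent_id=8: 6 matching l row(s), so 6 row(s) emitted.
- agent_id=3: 5 matching l row(s), so 5 row(s) emitted.
- agent_id=4: 5 matching l row(s), so 5 row(s) emitted.
- agent_id=9: 7 matching l row(s), so 7 row(s) emitted.

Quinn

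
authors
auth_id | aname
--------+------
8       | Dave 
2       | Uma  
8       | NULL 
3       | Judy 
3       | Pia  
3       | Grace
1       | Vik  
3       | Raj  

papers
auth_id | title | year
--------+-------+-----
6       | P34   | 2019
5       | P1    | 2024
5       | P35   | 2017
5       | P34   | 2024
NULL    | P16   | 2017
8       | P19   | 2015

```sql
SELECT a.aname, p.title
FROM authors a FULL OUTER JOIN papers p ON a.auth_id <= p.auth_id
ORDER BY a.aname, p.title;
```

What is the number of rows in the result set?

33

FULL OUTER JOIN keeps every row from both sides; unmatched rows get NULL for the other side's columns.
Matching on a.auth_id <= p.auth_id. A NULL in a compared column never satisfies the condition.
- a (auth_id=8) pairs with 1 row(s) of p.
- a (auth_id=2) pairs with 5 row(s) of p.
- a (auth_id=8) pairs with 1 row(s) of p.
- a (auth_id=3) pairs with 5 row(s) of p.
- a (auth_id=3) pairs with 5 row(s) of p.
- a (auth_id=3) pairs with 5 row(s) of p.
- a (auth_id=1) pairs with 5 row(s) of p.
- a (auth_id=3) pairs with 5 row(s) of p.
- plus 1 unmatched p row(s), each kept with NULL a columns.
Total: 32 matched + 1 padded = 33 rows.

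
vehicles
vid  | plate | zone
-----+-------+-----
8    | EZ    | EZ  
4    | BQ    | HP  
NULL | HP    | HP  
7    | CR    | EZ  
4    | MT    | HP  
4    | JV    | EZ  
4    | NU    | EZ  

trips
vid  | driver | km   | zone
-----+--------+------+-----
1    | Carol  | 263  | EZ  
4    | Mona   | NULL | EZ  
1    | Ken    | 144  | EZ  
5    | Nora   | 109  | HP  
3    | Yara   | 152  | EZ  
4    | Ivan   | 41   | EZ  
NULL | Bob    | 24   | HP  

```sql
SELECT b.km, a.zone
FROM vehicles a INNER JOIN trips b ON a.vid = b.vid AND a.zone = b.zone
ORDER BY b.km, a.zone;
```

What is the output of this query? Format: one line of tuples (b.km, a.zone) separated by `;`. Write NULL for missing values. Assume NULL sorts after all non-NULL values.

(41, EZ); (41, EZ); (NULL, EZ); (NULL, EZ)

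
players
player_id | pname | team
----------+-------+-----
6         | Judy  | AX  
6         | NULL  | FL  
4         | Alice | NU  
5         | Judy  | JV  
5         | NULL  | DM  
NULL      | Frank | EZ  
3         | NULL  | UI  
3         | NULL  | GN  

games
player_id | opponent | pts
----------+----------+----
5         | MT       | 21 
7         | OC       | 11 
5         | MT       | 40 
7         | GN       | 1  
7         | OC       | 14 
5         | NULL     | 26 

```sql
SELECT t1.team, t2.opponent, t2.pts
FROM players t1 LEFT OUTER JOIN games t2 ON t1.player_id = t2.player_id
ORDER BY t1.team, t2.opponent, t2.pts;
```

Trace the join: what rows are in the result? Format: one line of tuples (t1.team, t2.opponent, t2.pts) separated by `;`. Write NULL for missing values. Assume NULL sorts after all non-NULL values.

LEFT JOIN keeps every row from `players`; unmatched rows get NULL for `games`'s columns.
Matching on t1.player_id = t2.player_id. A NULL in a compared column never satisfies the condition.
- t1 (player_id=6) has no partner → padded with NULL.
- t1 (player_id=6) has no partner → padded with NULL.
- t1 (player_id=4) has no partner → padded with NULL.
- t1 (player_id=5) pairs with 3 row(s) of t2.
- t1 (player_id=5) pairs with 3 row(s) of t2.
- t1 (player_id=NULL) has no partner → padded with NULL.
- t1 (player_id=3) has no partner → padded with NULL.
- t1 (player_id=3) has no partner → padded with NULL.

(AX, NULL, NULL); (DM, MT, 21); (DM, MT, 40); (DM, NULL, 26); (EZ, NULL, NULL); (FL, NULL, NULL); (GN, NULL, NULL); (JV, MT, 21); (JV, MT, 40); (JV, NULL, 26); (NU, NULL, NULL); (UI, NULL, NULL)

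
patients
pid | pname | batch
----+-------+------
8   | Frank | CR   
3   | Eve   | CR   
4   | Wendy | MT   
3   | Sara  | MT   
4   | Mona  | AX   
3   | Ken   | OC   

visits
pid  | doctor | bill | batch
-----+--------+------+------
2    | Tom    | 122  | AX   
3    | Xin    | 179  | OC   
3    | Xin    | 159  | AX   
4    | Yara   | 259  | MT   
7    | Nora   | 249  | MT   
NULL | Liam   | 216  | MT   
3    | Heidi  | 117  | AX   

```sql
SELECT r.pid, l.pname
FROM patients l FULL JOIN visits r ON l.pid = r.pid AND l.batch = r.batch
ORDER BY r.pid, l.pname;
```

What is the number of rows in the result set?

11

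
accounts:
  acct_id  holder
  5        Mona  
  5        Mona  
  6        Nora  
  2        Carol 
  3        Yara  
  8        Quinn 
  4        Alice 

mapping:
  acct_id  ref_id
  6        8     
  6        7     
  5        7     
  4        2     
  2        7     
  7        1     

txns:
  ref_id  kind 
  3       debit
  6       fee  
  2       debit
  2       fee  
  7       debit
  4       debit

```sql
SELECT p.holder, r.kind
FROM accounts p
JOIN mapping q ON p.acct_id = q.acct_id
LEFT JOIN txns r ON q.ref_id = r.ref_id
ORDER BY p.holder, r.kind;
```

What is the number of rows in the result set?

Evaluate left to right. First `accounts p INNER JOIN mapping q` on acct_id: 6 row(s).
Then LEFT JOIN `txns r` on ref_id: each of those 6 rows is kept; rows whose q.ref_id has no match in r get NULL for r's columns.
Result: 7 row(s).

7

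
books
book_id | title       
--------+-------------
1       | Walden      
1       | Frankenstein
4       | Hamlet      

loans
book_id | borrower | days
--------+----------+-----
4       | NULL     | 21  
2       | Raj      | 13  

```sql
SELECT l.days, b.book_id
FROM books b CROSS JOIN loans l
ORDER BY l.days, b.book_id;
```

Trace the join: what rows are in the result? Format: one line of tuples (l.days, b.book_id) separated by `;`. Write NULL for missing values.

(13, 1); (13, 1); (13, 4); (21, 1); (21, 1); (21, 4)

CROSS JOIN pairs every row of `books` with every row of `loans`: 3 × 2 = 6 rows.
After projecting and ordering:
l.days | b.book_id
13 | 1
13 | 1
13 | 4
21 | 1
21 | 1
21 | 4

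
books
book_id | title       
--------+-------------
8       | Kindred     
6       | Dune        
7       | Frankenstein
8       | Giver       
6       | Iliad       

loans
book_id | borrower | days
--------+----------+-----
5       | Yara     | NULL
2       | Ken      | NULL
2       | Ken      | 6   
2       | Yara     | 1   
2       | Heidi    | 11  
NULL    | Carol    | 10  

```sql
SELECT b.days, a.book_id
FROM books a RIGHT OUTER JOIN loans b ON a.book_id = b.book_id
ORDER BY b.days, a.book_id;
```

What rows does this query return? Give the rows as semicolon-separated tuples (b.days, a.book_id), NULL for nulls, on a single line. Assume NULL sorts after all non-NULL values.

(1, NULL); (6, NULL); (10, NULL); (11, NULL); (NULL, NULL); (NULL, NULL)

RIGHT JOIN keeps every row from `loans`; unmatched rows get NULL for `books`'s columns.
Matching on a.book_id = b.book_id. A NULL in a compared column never satisfies the condition.
- a (book_id=8) has no partner in b.
- a (book_id=6) has no partner in b.
- a (book_id=7) has no partner in b.
- a (book_id=8) has no partner in b.
- a (book_id=6) has no partner in b.
- 6 b row(s) had no a match → kept, a columns NULL.
After projecting and ordering:
b.days | a.book_id
1 | NULL
6 | NULL
10 | NULL
11 | NULL
NULL | NULL
NULL | NULL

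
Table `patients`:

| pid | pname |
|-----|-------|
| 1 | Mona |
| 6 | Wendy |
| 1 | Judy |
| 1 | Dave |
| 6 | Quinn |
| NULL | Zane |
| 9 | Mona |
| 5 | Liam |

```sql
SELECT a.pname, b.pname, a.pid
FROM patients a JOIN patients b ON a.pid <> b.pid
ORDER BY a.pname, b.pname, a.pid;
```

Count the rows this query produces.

34

INNER JOIN keeps only pairs where the ON condition holds.
Matching on a.pid <> b.pid. A NULL in a compared column never satisfies the condition.
- pid=1: 4 matching b row(s), so 4 row(s) emitted.
- pid=6: 5 matching b row(s), so 5 row(s) emitted.
- pid=1: 4 matching b row(s), so 4 row(s) emitted.
- pid=1: 4 matching b row(s), so 4 row(s) emitted.
- pid=6: 5 matching b row(s), so 5 row(s) emitted.
- pid=NULL: no matching b row, dropped.
- pid=9: 6 matching b row(s), so 6 row(s) emitted.
- pid=5: 6 matching b row(s), so 6 row(s) emitted.
Total: 34 rows.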